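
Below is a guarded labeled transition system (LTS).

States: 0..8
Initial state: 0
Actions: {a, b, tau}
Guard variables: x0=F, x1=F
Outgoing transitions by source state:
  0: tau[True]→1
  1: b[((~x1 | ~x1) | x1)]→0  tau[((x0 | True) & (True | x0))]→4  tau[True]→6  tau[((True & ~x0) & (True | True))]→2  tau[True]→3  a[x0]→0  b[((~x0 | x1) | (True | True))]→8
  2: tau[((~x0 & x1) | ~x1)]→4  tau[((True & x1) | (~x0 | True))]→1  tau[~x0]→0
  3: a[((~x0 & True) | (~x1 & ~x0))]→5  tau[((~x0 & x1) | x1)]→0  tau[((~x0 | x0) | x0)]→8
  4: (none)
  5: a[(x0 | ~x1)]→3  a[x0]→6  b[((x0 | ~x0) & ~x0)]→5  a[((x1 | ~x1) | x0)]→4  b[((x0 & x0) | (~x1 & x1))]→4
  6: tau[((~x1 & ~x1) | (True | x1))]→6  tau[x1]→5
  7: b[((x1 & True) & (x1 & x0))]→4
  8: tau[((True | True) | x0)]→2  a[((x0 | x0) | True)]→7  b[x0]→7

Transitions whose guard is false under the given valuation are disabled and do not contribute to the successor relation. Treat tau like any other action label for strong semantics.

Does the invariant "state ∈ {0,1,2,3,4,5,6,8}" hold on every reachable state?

Answer: INVARIANT VIOLATED at state 7

Working:
Safe = {0,1,2,3,4,5,6,8}
Reach set: {0,1,2,3,4,5,6,7,8}
  0: safe
  1: safe
  2: safe
  3: safe
  4: safe
  5: safe
  6: safe
  7: ✗ unsafe
  8: safe
witness against invariant: tau·b·a → 7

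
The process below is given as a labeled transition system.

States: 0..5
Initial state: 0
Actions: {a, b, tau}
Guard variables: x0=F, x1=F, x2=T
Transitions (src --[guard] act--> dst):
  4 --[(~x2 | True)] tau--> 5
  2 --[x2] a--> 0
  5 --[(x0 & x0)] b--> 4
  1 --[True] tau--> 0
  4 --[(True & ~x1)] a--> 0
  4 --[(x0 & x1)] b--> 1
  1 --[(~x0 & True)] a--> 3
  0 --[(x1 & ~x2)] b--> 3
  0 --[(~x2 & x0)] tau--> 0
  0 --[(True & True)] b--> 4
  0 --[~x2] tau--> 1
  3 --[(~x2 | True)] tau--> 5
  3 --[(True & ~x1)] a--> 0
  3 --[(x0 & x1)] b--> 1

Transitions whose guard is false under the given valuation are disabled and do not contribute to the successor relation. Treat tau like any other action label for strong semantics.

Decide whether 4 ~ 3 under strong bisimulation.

Bisimulation quotient by refinement:
  π0 = {{0,1,2,3,4,5}}
  π1 = {{0},{1,3,4},{2},{5}}
  π2 = {{0},{1},{2},{3,4},{5}}
Fixed point at round 3; 5 class(es).
4∈{3,4}, 3∈{3,4}

Answer: BISIMILAR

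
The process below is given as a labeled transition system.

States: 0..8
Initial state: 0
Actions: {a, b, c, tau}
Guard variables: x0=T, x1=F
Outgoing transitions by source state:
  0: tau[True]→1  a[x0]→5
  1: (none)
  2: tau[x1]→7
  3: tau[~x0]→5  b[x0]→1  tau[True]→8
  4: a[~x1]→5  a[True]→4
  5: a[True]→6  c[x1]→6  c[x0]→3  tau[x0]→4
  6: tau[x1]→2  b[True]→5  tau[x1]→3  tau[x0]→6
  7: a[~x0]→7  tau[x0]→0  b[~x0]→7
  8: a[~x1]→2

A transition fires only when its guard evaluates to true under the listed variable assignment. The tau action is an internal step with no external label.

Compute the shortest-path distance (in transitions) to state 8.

Layered search for 8:
  L0 = {0}
  L1 = {1,5}
  L2 = {3,4,6}
  L3 = {8}
depth(8)=3, e.g. a·c·tau

Answer: 3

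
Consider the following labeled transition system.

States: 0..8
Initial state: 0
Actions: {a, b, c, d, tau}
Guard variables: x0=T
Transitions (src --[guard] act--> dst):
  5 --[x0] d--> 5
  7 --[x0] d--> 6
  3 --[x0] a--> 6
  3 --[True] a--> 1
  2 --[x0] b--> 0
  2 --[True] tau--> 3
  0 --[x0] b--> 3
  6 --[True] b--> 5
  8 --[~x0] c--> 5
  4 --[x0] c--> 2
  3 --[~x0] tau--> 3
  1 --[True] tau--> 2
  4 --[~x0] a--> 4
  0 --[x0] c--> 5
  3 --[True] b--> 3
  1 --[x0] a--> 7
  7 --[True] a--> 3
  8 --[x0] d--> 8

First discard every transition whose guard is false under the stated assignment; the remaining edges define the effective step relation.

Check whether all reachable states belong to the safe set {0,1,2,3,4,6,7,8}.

Inv-set: {0,1,2,3,4,6,7,8}
R = {0,1,2,3,5,6,7}
  0: ✓
  1: ✓
  2: ✓
  3: ✓
  5: outside
  6: ✓
  7: ✓
counterexample path to 5: c

Answer: INVARIANT VIOLATED at state 5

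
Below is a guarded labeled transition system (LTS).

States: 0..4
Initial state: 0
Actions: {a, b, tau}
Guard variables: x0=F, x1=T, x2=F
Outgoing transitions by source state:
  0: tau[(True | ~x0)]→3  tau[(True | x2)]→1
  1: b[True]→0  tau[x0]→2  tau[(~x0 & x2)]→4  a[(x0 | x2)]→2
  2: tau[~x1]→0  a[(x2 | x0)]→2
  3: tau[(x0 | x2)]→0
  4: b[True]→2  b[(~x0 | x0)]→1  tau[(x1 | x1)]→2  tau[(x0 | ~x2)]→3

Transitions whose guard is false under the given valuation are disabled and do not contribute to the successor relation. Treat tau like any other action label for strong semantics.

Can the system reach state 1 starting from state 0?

Answer: REACHABLE

Working:
After dropping false guards: 7 live edges.
L0 = {0}
L1 = {1,3}  total {0,1,3}
Reachable = {0,1,3}
Path to 1: tau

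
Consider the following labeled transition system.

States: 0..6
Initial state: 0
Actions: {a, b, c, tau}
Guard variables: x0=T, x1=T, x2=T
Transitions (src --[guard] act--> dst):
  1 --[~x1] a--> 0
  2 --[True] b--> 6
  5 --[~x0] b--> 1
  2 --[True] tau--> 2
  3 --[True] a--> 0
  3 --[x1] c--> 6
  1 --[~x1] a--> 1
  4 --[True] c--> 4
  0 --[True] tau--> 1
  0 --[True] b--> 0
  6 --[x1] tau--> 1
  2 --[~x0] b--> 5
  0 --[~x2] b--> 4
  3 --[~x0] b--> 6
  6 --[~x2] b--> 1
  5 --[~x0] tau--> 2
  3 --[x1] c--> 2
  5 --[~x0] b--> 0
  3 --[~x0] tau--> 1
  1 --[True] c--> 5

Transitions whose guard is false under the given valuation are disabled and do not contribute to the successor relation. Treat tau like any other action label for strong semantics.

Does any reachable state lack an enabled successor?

Answer: DEADLOCK at state 5

Trace:
Reachable = {0,1,5}
  0: b→0  tau→1  [2 out]
  1: c→5  [1 out]
  5: ∅  [STUCK]
witness 5: tau·c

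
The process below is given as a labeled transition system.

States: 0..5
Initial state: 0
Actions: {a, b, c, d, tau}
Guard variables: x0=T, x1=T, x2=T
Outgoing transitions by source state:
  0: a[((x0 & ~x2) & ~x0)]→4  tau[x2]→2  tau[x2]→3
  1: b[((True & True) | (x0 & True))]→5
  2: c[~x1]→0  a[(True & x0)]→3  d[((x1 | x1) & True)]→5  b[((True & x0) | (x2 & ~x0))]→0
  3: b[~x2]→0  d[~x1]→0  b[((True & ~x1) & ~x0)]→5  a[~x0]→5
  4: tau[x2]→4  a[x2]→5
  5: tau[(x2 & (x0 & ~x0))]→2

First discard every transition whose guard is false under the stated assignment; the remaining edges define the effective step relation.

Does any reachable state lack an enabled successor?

Reach set: {0,2,3,5}
  0: tau→2  tau→3  [2 exit(s)]
  2: a→3  b→0  d→5  [3 exit(s)]
  3: ∅  [STUCK]
  5: ∅  [STUCK]
Path to 3: tau

Answer: DEADLOCK at state 3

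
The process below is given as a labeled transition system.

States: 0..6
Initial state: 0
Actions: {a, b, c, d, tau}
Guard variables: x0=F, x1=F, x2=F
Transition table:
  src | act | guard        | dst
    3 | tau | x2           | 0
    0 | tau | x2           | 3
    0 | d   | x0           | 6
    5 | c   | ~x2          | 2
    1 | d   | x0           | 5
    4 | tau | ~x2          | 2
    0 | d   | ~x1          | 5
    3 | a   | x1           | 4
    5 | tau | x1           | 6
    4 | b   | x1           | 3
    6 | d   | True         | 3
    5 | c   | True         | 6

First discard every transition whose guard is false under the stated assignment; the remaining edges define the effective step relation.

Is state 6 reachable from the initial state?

Guard filter leaves 5 enabled edge(s).
depth 0: {0}
depth 1: {5}  total {0,5}
depth 2: {2,6}  total {0,2,5,6}
depth 3: {3}  total {0,2,3,5,6}
R = {0,2,3,5,6}
witness 6: d·c

Answer: REACHABLE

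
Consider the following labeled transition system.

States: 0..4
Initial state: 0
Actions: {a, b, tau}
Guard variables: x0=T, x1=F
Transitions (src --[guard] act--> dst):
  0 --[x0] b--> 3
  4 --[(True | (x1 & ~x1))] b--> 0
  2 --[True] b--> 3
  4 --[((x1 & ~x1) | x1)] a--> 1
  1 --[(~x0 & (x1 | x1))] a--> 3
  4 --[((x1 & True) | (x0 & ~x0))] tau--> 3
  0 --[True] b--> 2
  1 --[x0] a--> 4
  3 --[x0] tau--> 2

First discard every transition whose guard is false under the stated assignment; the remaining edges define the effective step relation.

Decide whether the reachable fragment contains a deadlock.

Answer: DEADLOCK-FREE

Analysis:
Reachable = {0,2,3}
  0: b→2  b→3  [2 exit(s)]
  2: b→3  [1 exit(s)]
  3: tau→2  [1 exit(s)]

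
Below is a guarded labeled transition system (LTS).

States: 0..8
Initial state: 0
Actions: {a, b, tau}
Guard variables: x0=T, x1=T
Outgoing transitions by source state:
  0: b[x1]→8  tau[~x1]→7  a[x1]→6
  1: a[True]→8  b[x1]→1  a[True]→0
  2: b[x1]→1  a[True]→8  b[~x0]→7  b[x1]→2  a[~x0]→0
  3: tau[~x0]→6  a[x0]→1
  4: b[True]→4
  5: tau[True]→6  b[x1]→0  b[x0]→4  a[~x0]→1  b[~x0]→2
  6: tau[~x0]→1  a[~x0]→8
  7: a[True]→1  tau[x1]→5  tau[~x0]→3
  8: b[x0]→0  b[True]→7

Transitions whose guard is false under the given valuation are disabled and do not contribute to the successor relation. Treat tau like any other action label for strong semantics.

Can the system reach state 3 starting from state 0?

17 transition(s) survive guard evaluation.
depth 0: {0}
depth 1: {6,8}  total {0,6,8}
depth 2: {7}  total {0,6,7,8}
depth 3: {1,5}  total {0,1,5,6,7,8}
depth 4: {4}  total {0,1,4,5,6,7,8}
R = {0,1,4,5,6,7,8}

Answer: UNREACHABLE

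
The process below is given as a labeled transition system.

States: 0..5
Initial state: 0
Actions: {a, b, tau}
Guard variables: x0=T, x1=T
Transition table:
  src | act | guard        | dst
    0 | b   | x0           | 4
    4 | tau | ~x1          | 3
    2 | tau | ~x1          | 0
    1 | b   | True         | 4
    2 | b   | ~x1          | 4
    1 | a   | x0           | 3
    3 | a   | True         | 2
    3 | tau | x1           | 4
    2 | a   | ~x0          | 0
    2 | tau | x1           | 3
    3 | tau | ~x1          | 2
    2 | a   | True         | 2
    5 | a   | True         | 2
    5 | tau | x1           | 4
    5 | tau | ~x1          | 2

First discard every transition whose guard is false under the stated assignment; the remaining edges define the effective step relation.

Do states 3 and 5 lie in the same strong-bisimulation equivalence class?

Answer: BISIMILAR

Analysis:
Compute ~ classes (split until stable):
  π0 = {{0,1,2,3,4,5}}
  π1 = {{0},{1},{2,3,5},{4}}
  π2 = {{0},{1},{2},{3,5},{4}}
Fixed point at round 3; 5 class(es).
class of 3: {3,5}; class of 5: {3,5}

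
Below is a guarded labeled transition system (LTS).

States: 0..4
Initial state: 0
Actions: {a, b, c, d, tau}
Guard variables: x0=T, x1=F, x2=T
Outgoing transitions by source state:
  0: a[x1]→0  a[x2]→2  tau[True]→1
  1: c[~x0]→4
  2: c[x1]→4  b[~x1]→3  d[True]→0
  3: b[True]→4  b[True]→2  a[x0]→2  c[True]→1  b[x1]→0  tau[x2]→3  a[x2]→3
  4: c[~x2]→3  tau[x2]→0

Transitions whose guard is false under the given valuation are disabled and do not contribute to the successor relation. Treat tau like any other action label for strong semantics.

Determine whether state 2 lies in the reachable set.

After dropping false guards: 11 live edges.
Layer 0: {0}
Layer 1: {1,2}  now seen {0,1,2}
Layer 2: {3}  now seen {0,1,2,3}
Layer 3: {4}  now seen {0,1,2,3,4}
Reachable = {0,1,2,3,4}
trace reaching 2: a

Answer: REACHABLE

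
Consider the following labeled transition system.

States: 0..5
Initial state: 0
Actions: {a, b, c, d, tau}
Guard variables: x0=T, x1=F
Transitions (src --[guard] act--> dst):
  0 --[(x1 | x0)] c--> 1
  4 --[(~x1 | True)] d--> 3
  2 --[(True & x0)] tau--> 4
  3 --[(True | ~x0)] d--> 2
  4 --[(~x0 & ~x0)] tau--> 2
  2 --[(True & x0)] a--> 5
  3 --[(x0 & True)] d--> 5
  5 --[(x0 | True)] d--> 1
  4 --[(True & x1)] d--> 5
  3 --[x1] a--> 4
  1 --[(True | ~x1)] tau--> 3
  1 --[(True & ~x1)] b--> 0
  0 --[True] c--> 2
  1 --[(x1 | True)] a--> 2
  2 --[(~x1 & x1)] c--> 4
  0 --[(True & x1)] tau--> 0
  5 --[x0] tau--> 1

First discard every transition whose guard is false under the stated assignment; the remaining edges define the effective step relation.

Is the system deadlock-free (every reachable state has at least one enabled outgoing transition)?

Reachable = {0,1,2,3,4,5}
  0: c→1  c→2  [2 exit(s)]
  1: a→2  b→0  tau→3  [3 exit(s)]
  2: a→5  tau→4  [2 exit(s)]
  3: d→2  d→5  [2 exit(s)]
  4: d→3  [1 exit(s)]
  5: d→1  tau→1  [2 exit(s)]

Answer: DEADLOCK-FREE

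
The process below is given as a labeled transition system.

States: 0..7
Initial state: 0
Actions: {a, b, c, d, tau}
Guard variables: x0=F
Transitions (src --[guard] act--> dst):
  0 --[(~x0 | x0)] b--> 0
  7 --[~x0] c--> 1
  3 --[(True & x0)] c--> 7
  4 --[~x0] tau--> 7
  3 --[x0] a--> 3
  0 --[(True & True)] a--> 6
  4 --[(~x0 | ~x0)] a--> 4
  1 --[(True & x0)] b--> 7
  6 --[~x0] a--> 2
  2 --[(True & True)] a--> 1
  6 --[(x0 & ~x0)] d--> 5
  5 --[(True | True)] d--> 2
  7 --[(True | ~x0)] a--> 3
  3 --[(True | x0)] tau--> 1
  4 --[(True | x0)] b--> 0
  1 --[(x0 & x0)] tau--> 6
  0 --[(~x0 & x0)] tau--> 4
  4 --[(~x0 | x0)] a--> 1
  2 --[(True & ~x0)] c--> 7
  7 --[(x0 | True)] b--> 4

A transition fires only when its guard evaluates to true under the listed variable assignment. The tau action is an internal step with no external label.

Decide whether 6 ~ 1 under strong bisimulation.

Answer: NOT BISIMILAR

Working:
Compute ~ classes (split until stable):
  round 0: {{0,1,2,3,4,5,6,7}}
  round 1: {{0},{1},{2},{3},{4},{5},{6},{7}}
Fixed point at round 2; 8 class(es).
[6]={6}  [1]={1}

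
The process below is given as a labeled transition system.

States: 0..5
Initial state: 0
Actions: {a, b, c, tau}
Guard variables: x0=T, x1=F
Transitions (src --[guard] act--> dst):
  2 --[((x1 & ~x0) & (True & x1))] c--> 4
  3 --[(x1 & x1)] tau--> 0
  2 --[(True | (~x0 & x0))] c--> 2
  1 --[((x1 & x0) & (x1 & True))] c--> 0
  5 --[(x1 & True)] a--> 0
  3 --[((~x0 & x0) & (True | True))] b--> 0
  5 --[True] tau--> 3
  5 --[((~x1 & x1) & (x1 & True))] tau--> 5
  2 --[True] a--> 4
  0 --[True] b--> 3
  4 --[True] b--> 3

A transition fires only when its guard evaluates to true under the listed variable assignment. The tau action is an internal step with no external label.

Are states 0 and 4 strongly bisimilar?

Answer: BISIMILAR

Trace:
Compute ~ classes (split until stable):
  P[0] = {{0,1,2,3,4,5}}
  P[1] = {{0,4},{1,3},{2},{5}}
stable after 2 split(s): 4 block(s)
[0]={0,4}  [4]={0,4}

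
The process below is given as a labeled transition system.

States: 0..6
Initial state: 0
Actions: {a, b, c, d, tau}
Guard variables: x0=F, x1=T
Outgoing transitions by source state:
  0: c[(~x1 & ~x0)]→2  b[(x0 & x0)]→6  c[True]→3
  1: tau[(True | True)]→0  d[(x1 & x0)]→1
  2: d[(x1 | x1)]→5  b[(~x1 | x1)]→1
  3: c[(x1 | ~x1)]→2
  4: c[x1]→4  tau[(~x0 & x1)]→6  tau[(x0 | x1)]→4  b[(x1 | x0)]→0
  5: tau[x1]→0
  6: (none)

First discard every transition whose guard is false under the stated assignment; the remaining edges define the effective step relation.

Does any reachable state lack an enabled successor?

Answer: DEADLOCK-FREE

Working:
R = {0,1,2,3,5}
  0: c→3  [1 out]
  1: tau→0  [1 out]
  2: b→1  d→5  [2 out]
  3: c→2  [1 out]
  5: tau→0  [1 out]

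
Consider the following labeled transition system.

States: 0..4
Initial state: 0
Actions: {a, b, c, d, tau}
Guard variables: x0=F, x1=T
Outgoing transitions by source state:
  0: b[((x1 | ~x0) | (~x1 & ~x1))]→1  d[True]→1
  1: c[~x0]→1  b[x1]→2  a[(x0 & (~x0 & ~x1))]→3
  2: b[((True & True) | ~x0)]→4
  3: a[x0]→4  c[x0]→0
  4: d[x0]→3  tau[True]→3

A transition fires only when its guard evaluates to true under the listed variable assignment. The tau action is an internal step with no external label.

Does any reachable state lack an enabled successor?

Reach set: {0,1,2,3,4}
  0: b→1  d→1  [2 exit(s)]
  1: b→2  c→1  [2 exit(s)]
  2: b→4  [1 exit(s)]
  3: ∅  [no exit]
  4: tau→3  [1 exit(s)]
trace reaching 3: b·b·b·tau

Answer: DEADLOCK at state 3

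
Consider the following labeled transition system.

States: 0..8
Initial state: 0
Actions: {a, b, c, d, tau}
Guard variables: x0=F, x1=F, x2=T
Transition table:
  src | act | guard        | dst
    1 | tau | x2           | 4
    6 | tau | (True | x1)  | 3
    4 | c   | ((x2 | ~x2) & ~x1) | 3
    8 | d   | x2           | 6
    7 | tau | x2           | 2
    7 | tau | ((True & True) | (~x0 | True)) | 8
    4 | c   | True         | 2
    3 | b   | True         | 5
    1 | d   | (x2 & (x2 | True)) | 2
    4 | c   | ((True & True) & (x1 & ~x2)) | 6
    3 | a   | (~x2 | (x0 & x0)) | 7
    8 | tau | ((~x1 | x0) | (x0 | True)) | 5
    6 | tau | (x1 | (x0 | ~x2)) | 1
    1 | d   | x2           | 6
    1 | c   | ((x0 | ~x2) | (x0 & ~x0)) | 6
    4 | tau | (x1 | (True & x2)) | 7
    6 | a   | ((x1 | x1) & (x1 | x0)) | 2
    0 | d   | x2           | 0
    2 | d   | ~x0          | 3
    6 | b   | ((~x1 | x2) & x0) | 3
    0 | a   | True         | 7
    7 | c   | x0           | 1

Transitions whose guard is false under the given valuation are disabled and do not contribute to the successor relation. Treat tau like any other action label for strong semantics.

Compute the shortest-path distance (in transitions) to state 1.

Answer: UNREACHABLE

Working:
BFS to 1:
  Layer 0: {0}
  Layer 1: {7}
  Layer 2: {2,8}
  Layer 3: {3,5,6}
1 never appears.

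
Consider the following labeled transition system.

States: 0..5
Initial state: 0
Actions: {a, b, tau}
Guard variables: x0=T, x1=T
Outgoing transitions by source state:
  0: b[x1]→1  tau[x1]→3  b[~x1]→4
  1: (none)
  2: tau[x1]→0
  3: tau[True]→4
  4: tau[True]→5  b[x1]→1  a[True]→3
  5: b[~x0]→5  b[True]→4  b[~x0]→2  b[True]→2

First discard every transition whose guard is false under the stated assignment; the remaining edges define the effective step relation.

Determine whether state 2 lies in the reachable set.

After dropping false guards: 9 live edges.
depth 0: {0}
depth 1: {1,3}  total {0,1,3}
depth 2: {4}  total {0,1,3,4}
depth 3: {5}  total {0,1,3,4,5}
depth 4: {2}  total {0,1,2,3,4,5}
Reachable = {0,1,2,3,4,5}
trace reaching 2: tau·tau·tau·b

Answer: REACHABLE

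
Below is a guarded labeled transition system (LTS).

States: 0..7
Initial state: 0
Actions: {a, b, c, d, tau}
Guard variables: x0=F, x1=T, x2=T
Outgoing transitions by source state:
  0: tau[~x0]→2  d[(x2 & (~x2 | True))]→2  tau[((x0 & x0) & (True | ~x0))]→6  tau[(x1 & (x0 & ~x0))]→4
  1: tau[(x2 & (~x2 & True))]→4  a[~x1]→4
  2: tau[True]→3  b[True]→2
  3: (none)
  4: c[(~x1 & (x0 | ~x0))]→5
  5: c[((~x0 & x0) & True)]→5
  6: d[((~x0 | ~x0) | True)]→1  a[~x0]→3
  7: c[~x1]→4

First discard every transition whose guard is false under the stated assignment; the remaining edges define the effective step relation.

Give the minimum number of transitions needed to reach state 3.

Answer: 2

Trace:
Breadth-first toward 3:
  L0 = {0}
  L1 = {2}
  L2 = {3}
depth(3)=2, e.g. d·tau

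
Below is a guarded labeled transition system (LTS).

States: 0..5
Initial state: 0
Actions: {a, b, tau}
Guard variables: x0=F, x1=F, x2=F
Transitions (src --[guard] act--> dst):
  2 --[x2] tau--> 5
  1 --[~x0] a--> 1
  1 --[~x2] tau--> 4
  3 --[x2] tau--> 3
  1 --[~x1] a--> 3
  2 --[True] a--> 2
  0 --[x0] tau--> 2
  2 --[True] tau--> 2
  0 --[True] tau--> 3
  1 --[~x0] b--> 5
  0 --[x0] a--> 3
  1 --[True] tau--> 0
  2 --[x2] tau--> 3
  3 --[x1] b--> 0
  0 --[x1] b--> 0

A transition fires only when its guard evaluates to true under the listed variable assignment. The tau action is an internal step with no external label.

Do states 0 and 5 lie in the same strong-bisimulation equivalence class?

Answer: NOT BISIMILAR

Analysis:
Refine partition for ~:
  π0 = {{0,1,2,3,4,5}}
  π1 = {{0},{1},{2},{3,4,5}}
Fixed point at round 2; 4 class(es).
class of 0: {0}; class of 5: {3,4,5}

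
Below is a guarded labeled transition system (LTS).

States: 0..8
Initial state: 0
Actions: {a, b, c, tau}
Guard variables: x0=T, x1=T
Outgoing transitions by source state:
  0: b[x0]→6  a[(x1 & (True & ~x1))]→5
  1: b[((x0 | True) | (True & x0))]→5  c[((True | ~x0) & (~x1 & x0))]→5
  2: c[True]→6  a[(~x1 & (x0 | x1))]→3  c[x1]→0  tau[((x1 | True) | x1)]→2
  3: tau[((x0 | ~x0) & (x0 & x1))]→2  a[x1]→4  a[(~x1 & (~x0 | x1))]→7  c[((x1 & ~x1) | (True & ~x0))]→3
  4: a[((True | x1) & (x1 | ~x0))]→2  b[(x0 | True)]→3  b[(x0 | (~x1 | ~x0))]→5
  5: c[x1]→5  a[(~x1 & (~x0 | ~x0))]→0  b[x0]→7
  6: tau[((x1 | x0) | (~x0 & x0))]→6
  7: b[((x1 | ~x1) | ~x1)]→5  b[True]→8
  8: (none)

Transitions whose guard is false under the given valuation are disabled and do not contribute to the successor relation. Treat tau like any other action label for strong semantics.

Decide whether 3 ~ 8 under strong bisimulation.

Answer: NOT BISIMILAR

Working:
Bisimulation quotient by refinement:
  π0 = {{0,1,2,3,4,5,6,7,8}}
  π1 = {{0,1,7},{2},{3},{4},{5},{6},{8}}
  π2 = {{0},{1},{2},{3},{4},{5},{6},{7},{8}}
Fixed point at round 3; 9 class(es).
3∈{3}, 8∈{8}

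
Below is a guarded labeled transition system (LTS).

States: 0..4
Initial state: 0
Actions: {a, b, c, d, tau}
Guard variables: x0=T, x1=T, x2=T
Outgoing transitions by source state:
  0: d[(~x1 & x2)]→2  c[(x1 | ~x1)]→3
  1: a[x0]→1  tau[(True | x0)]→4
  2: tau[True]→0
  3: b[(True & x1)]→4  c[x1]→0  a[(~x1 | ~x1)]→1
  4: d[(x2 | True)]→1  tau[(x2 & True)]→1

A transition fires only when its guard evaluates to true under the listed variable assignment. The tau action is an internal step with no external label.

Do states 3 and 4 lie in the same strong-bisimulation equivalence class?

Refine partition for ~:
  P[0] = {{0,1,2,3,4}}
  P[1] = {{0},{1},{2},{3},{4}}
5 equivalence class(es) (converged in 2)
class of 3: {3}; class of 4: {4}

Answer: NOT BISIMILAR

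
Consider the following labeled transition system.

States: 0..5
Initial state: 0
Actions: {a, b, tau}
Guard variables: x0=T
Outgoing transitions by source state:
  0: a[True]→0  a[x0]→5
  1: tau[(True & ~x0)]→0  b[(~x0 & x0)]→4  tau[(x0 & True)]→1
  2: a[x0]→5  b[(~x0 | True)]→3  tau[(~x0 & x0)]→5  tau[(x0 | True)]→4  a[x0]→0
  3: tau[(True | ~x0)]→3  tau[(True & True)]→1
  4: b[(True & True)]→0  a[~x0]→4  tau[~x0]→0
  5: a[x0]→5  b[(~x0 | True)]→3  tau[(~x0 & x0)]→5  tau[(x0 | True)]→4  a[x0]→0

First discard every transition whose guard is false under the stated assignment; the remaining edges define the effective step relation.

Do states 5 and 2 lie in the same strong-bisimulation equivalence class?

Compute ~ classes (split until stable):
  round 0: {{0,1,2,3,4,5}}
  round 1: {{0},{1,3},{2,5},{4}}
stable after 2 split(s): 4 block(s)
5∈{2,5}, 2∈{2,5}

Answer: BISIMILAR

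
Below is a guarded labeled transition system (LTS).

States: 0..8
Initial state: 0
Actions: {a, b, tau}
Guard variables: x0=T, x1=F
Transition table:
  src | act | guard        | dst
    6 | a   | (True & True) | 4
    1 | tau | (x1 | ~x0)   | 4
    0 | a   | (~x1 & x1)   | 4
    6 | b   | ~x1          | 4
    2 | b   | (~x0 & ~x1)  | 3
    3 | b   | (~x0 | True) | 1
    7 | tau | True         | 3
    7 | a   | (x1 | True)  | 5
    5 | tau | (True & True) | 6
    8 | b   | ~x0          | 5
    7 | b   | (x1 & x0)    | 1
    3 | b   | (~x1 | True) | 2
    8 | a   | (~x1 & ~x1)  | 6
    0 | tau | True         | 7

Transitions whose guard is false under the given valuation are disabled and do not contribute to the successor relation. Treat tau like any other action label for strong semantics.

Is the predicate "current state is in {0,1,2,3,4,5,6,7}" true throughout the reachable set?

Safe = {0,1,2,3,4,5,6,7}
Reachable = {0,1,2,3,4,5,6,7}
  0: ✓
  1: ✓
  2: ✓
  3: ✓
  4: ✓
  5: ✓
  6: ✓
  7: ✓

Answer: INVARIANT HOLDS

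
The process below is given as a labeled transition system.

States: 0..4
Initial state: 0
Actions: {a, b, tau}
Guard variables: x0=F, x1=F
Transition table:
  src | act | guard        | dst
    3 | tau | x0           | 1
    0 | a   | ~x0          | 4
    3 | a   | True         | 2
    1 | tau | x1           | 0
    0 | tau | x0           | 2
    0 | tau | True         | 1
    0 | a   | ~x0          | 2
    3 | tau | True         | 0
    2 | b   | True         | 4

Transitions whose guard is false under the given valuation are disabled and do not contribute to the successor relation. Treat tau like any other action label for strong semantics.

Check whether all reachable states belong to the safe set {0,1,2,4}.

Answer: INVARIANT HOLDS

Analysis:
Inv-set: {0,1,2,4}
Reachable = {0,1,2,4}
  0: ✓
  1: ✓
  2: ✓
  4: ✓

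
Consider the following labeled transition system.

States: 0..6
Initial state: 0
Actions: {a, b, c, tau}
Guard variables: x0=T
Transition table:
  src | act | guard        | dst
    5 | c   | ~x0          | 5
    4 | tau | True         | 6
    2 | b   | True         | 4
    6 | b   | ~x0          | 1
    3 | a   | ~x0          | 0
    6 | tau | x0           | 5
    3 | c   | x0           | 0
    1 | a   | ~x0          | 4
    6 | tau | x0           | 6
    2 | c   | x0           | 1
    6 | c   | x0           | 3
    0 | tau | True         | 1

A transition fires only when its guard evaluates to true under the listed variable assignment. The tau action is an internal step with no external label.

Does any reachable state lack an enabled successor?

Answer: DEADLOCK at state 1

Analysis:
R = {0,1}
  0: tau→1  [1 out]
  1: ∅  [STUCK]
trace reaching 1: tau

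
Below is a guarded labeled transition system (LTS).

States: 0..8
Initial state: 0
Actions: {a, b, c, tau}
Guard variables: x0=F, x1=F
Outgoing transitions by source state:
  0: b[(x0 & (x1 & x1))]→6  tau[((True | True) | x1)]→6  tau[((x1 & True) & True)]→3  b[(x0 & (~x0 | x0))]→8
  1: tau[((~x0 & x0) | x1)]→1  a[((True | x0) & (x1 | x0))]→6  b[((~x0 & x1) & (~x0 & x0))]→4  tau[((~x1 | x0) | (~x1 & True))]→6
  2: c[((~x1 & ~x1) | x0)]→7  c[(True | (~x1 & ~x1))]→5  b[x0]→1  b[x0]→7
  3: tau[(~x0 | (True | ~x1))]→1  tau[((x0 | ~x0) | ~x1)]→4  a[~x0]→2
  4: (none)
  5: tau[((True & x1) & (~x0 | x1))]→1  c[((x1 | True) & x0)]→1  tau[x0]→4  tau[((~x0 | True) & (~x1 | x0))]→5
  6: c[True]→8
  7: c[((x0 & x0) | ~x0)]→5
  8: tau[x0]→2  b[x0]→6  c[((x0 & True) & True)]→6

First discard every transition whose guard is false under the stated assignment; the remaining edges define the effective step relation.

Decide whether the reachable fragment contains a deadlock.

Reach set: {0,6,8}
  0: tau→6  [deg 1]
  6: c→8  [deg 1]
  8: ∅  [STUCK]
Path to 8: tau·c

Answer: DEADLOCK at state 8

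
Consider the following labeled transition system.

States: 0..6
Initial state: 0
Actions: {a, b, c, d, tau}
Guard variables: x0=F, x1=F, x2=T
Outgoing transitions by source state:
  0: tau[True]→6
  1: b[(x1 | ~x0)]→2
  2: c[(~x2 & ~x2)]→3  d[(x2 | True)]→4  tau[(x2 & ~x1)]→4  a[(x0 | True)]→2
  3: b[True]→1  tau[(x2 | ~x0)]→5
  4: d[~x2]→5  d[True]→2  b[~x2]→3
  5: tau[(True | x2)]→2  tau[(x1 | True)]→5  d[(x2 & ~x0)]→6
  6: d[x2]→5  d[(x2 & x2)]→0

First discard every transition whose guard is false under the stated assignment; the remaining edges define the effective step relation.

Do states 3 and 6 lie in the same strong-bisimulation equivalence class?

Refine partition for ~:
  P[0] = {{0,1,2,3,4,5,6}}
  P[1] = {{0},{1},{2},{3},{4,6},{5}}
  P[2] = {{0},{1},{2},{3},{4},{5},{6}}
stable after 3 split(s): 7 block(s)
3∈{3}, 6∈{6}

Answer: NOT BISIMILAR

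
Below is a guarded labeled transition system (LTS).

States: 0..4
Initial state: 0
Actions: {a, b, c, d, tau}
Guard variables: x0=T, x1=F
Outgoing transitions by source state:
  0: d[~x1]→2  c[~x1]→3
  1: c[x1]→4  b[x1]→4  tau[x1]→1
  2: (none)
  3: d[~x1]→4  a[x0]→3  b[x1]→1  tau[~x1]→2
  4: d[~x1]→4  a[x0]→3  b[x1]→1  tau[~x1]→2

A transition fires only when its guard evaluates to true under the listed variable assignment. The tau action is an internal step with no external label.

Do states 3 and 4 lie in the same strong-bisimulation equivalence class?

Answer: BISIMILAR

Analysis:
Bisimulation quotient by refinement:
  P[0] = {{0,1,2,3,4}}
  P[1] = {{0},{1,2},{3,4}}
stable after 2 split(s): 3 block(s)
[3]={3,4}  [4]={3,4}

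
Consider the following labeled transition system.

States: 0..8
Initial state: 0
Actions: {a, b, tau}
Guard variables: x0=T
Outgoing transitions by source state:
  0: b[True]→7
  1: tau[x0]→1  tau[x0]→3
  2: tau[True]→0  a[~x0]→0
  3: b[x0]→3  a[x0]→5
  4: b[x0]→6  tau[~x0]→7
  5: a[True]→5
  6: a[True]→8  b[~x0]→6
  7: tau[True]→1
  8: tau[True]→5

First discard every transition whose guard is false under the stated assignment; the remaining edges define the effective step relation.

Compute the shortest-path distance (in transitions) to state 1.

Breadth-first toward 1:
  L0 = {0}
  L1 = {7}
  L2 = {1}
depth(1)=2, e.g. b·tau

Answer: 2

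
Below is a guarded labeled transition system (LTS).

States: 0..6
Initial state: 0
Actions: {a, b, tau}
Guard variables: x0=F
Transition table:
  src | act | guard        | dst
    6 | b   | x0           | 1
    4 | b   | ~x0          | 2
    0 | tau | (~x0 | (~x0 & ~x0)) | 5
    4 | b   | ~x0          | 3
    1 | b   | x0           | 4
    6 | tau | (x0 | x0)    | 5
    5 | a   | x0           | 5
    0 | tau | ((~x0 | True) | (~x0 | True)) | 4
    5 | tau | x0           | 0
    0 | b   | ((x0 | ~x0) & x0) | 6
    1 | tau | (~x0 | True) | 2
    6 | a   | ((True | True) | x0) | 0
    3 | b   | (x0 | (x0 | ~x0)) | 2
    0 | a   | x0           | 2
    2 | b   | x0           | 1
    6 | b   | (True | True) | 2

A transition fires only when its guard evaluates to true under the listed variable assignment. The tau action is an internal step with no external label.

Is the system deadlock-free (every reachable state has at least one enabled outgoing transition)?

Answer: DEADLOCK at state 2

Working:
Reach set: {0,2,3,4,5}
  0: tau→4  tau→5  [deg 2]
  2: ∅  [deadlock]
  3: b→2  [deg 1]
  4: b→2  b→3  [deg 2]
  5: ∅  [deadlock]
Path to 2: tau·b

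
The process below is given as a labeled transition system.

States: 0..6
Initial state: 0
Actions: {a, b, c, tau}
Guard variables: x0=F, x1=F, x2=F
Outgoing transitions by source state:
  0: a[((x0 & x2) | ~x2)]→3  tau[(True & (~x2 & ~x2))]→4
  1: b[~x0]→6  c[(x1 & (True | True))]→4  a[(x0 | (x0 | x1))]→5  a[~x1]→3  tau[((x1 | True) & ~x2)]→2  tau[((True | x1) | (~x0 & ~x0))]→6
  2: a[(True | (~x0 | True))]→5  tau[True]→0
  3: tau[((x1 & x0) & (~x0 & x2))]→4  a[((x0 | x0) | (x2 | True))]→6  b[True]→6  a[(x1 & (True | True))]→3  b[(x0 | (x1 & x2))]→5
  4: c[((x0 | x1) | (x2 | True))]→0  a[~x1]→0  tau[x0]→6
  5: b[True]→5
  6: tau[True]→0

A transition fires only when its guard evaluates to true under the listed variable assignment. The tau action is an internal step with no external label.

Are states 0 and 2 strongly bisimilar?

Answer: NOT BISIMILAR

Trace:
Compute ~ classes (split until stable):
  P[0] = {{0,1,2,3,4,5,6}}
  P[1] = {{0,2},{1},{3},{4},{5},{6}}
  P[2] = {{0},{1},{2},{3},{4},{5},{6}}
stable after 3 split(s): 7 block(s)
class of 0: {0}; class of 2: {2}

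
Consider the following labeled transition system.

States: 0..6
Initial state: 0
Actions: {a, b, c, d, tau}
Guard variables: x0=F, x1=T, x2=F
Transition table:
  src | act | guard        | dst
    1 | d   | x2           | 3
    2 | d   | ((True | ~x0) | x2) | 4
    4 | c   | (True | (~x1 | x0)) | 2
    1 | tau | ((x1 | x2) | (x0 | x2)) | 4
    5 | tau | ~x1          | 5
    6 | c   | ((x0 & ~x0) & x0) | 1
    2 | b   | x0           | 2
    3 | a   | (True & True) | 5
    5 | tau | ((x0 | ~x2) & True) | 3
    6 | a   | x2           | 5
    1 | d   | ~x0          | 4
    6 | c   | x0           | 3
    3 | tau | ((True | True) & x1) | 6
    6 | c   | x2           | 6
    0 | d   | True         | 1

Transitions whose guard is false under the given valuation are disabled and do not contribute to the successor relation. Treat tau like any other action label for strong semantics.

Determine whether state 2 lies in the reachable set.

Answer: REACHABLE

Working:
After dropping false guards: 8 live edges.
L0 = {0}
L1 = {1}  now seen {0,1}
L2 = {4}  now seen {0,1,4}
L3 = {2}  now seen {0,1,2,4}
Reachable = {0,1,2,4}
Path to 2: d·tau·c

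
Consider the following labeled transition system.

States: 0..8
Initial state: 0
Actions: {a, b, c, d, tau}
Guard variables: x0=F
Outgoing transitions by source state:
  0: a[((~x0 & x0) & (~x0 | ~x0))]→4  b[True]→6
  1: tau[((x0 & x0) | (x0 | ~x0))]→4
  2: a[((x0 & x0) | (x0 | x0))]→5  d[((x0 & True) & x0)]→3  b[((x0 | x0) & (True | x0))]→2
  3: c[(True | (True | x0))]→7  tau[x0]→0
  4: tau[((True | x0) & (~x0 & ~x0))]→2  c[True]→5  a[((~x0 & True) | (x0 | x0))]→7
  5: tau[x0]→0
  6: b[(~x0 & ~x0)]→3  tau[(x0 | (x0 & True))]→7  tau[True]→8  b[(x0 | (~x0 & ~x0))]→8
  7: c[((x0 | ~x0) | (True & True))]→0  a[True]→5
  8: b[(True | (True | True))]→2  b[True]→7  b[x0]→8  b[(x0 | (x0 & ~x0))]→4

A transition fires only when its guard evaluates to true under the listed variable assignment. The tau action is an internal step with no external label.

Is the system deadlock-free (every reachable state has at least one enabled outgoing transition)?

Reach set: {0,2,3,5,6,7,8}
  0: b→6  [1 out]
  2: ∅  [deadlock]
  3: c→7  [1 out]
  5: ∅  [deadlock]
  6: b→3  b→8  tau→8  [3 out]
  7: a→5  c→0  [2 out]
  8: b→2  b→7  [2 out]
witness 2: b·b·b

Answer: DEADLOCK at state 2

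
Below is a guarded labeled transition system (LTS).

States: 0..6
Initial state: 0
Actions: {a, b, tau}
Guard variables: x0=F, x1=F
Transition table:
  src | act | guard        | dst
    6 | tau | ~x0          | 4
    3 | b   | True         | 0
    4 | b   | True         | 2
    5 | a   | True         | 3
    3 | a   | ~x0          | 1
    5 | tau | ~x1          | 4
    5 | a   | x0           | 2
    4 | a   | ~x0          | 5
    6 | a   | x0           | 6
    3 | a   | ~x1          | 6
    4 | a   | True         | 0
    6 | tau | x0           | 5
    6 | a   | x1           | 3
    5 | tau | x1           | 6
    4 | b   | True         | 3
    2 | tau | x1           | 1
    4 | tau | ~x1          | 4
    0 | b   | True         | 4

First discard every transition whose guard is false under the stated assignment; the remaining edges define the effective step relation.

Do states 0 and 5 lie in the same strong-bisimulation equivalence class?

Answer: NOT BISIMILAR

Analysis:
Bisimulation quotient by refinement:
  π0 = {{0,1,2,3,4,5,6}}
  π1 = {{0},{1,2},{3},{4},{5},{6}}
Fixed point at round 2; 6 class(es).
0∈{0}, 5∈{5}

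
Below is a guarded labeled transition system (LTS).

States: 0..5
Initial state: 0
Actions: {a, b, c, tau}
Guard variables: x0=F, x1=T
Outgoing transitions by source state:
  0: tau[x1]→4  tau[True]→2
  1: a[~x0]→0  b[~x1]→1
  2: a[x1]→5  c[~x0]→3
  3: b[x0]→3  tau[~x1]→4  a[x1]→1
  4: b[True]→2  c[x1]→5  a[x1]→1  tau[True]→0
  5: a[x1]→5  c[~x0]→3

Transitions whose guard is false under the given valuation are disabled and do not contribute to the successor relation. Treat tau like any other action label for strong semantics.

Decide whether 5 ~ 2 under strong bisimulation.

Answer: BISIMILAR

Working:
Compute ~ classes (split until stable):
  round 0: {{0,1,2,3,4,5}}
  round 1: {{0},{1,3},{2,5},{4}}
  round 2: {{0},{1},{2,5},{3},{4}}
Fixed point at round 3; 5 class(es).
class of 5: {2,5}; class of 2: {2,5}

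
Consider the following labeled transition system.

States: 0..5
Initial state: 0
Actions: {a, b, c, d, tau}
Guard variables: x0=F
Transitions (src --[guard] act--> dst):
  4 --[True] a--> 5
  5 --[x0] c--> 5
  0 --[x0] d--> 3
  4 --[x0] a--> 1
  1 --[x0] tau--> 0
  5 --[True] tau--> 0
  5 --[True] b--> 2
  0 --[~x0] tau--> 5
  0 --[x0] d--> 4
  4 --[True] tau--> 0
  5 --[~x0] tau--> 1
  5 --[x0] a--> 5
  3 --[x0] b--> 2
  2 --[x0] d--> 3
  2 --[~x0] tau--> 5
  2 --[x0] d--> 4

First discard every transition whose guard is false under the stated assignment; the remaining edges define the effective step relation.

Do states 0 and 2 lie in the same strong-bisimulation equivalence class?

Answer: BISIMILAR

Trace:
Refine partition for ~:
  round 0: {{0,1,2,3,4,5}}
  round 1: {{0,2},{1,3},{4},{5}}
stable after 2 split(s): 4 block(s)
class of 0: {0,2}; class of 2: {0,2}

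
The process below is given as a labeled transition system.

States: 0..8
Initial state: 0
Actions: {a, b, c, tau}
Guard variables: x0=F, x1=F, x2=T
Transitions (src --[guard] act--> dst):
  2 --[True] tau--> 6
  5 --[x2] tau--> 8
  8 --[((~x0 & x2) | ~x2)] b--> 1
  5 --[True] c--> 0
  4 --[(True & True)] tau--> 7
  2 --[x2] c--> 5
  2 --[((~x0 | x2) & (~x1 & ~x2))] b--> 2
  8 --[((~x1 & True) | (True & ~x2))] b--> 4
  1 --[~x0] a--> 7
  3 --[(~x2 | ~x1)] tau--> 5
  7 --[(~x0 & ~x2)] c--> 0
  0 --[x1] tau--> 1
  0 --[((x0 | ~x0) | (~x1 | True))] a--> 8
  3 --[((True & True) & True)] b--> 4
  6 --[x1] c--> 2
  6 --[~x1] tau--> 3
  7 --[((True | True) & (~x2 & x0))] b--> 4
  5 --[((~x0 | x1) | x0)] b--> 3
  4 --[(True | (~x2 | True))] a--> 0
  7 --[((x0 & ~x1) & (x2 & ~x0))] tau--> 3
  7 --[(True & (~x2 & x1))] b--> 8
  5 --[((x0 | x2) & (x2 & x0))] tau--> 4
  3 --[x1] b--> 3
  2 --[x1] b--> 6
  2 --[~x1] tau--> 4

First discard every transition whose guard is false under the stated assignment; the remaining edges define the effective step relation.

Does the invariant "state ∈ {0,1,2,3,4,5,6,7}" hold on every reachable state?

Answer: INVARIANT VIOLATED at state 8

Working:
Safe = {0,1,2,3,4,5,6,7}
R = {0,1,4,7,8}
  0: ✓
  1: ✓
  4: ✓
  7: ✓
  8: ✗ unsafe
counterexample path to 8: a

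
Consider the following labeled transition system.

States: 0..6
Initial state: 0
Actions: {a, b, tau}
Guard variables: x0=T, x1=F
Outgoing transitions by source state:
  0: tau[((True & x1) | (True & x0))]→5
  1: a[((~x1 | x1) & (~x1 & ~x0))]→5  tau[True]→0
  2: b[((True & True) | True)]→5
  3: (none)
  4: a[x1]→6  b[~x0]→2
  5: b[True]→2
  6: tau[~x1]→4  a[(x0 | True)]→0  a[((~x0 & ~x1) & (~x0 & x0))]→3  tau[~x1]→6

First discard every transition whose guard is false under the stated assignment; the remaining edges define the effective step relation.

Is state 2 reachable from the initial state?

Answer: REACHABLE

Trace:
After dropping false guards: 7 live edges.
L0 = {0}
L1 = {5}  now seen {0,5}
L2 = {2}  now seen {0,2,5}
R = {0,2,5}
witness 2: tau·b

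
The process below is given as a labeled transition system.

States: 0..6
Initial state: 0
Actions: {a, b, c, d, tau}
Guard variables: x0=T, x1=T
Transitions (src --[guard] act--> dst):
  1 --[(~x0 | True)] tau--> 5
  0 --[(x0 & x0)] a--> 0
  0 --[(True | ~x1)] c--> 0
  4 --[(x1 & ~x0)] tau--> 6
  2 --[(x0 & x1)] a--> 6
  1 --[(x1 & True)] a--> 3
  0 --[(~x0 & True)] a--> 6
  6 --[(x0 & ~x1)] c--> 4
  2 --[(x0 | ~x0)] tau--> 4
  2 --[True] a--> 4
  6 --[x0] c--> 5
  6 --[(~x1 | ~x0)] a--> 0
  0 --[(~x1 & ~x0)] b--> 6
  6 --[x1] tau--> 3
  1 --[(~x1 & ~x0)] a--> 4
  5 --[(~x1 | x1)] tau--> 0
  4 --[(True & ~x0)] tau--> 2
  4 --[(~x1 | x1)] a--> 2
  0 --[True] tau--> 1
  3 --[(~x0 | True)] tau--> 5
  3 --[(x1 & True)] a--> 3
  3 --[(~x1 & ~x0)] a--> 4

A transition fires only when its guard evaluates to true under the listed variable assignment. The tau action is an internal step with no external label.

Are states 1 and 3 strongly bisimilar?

Refine partition for ~:
  π0 = {{0,1,2,3,4,5,6}}
  π1 = {{0},{1,2,3},{4},{5},{6}}
  π2 = {{0},{1,3},{2},{4},{5},{6}}
6 equivalence class(es) (converged in 3)
class of 1: {1,3}; class of 3: {1,3}

Answer: BISIMILAR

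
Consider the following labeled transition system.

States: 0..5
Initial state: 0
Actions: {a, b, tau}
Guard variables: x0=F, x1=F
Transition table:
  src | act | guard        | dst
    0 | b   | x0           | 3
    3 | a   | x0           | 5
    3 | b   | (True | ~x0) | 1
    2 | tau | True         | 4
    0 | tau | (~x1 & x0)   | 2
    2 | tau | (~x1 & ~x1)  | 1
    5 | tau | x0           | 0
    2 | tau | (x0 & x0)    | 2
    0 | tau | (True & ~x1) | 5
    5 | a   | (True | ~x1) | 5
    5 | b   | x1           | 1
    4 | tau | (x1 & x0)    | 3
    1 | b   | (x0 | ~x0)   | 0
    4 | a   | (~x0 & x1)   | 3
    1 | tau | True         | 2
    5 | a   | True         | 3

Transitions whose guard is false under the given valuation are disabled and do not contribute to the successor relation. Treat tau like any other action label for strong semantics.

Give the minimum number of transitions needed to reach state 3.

BFS to 3:
  L0 = {0}
  L1 = {5}
  L2 = {3}
3 enters at depth 2; path tau·a

Answer: 2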